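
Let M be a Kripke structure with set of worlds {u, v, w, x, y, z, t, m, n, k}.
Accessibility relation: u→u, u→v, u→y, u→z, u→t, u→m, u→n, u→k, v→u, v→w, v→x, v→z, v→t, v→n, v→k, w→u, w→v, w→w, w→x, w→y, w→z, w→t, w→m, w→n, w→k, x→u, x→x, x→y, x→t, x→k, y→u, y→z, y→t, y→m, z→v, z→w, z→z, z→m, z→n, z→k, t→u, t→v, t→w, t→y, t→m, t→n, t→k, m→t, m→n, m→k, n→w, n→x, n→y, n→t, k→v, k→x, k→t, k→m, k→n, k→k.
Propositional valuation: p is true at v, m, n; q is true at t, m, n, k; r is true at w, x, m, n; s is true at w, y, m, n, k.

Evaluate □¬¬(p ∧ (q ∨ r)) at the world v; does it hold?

At v: □¬¬(p ∧ (q ∨ r)) requires ¬¬(p ∧ (q ∨ r)) at every successor {u, w, x, z, t, n, k}.
  ¬¬(p ∧ (q ∨ r)) fails at u, so □¬¬(p ∧ (q ∨ r)) is false at v.

No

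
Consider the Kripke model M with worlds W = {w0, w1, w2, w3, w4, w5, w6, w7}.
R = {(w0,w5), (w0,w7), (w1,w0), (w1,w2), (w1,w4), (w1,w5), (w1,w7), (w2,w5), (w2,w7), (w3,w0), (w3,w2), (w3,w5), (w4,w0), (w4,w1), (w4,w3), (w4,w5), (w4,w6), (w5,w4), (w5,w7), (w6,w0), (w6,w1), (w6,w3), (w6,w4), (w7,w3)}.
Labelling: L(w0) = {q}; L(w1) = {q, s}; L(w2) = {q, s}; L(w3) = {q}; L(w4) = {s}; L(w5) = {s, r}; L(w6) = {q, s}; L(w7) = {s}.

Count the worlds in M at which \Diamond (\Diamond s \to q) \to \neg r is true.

7

Let φ = \Diamond (\Diamond s \to q) \to \neg r. Evaluate φ at each world:
  w0 (successors {w5, w7}): φ is true.
  w1 (successors {w0, w2, w4, w5, w7}): φ is true.
  w2 (successors {w5, w7}): φ is true.
  w3 (successors {w0, w2, w5}): φ is true.
  w4 (successors {w0, w1, w3, w5, w6}): φ is true.
  w5 (successors {w4, w7}): φ is false.
  w6 (successors {w0, w1, w3, w4}): φ is true.
  w7 (successors {w3}): φ is true.
For instance, at w3:
  At w3: \Diamond (\Diamond s \to q) is true, \neg r is true, so \Diamond (\Diamond s \to q) \to \neg r is true.
    At w3: \Diamond (\Diamond s \to q) requires \Diamond s \to q at some successor in {w0, w2, w5}.
      \Diamond s \to q holds at w0, so \Diamond (\Diamond s \to q) is true at w3.
Satisfying worlds: {w0, w1, w2, w3, w4, w6, w7}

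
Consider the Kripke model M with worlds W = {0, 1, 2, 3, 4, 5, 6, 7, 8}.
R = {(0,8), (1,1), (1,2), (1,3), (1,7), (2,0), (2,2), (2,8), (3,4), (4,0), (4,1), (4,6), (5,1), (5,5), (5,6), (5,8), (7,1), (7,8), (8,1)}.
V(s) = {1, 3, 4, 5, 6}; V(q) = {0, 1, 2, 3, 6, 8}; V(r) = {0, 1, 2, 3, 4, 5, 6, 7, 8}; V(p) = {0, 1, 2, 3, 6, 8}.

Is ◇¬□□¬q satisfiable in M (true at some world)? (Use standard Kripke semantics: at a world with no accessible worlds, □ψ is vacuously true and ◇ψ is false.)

Let φ = ◇¬□□¬q. Evaluate φ at each world:
  0 (successors {8}): φ is true.
  1 (successors {1, 2, 3, 7}): φ is true.
  2 (successors {0, 2, 8}): φ is true.
  3 (successors {4}): φ is true.
  4 (successors {0, 1, 6}): φ is true.
  5 (successors {1, 5, 6, 8}): φ is true.
  6 (successors ∅): φ is false.
  7 (successors {1, 8}): φ is true.
  8 (successors {1}): φ is true.
Detail at 0 (witness):
  At 0: ◇¬□□¬q requires ¬□□¬q at some successor in {8}.
    ¬□□¬q holds at 8, so ◇¬□□¬q is true at 0.
      At 8: □□¬q is false, so ¬□□¬q is true.

Yes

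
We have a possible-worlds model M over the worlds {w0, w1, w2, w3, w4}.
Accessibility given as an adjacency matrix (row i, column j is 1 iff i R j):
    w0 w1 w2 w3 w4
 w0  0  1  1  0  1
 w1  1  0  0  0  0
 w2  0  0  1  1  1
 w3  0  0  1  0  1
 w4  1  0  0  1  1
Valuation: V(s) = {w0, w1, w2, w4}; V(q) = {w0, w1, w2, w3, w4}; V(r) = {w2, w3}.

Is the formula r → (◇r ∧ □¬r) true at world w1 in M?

Yes

At w1: r is false, ◇r ∧ □¬r is false, so r → (◇r ∧ □¬r) is true.
  At w1: ◇r is false, □¬r is true, so ◇r ∧ □¬r is false.
    At w1: ◇r requires r at some successor in {w0}.
      At w0: r is false.
    So ◇r is false at w1.
    At w1: □¬r requires ¬r at every successor {w0}.
      At w0: ¬r is true.
    So □¬r is true at w1.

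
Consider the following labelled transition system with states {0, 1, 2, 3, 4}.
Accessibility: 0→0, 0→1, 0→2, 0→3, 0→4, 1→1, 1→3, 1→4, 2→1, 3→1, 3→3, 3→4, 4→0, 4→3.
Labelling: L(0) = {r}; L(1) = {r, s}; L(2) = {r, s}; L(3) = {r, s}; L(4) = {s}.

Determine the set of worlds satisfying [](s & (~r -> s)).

1, 2, 3

Let φ = [](s & (~r -> s)). Evaluate φ at each world:
  0 (successors {0, 1, 2, 3, 4}): φ is false.
  1 (successors {1, 3, 4}): φ is true.
  2 (successors {1}): φ is true.
  3 (successors {1, 3, 4}): φ is true.
  4 (successors {0, 3}): φ is false.
For instance, at 4:
  At 4: [](s & (~r -> s)) requires s & (~r -> s) at every successor {0, 3}.
    s & (~r -> s) fails at 0, so [](s & (~r -> s)) is false at 4.
Satisfying worlds: {1, 2, 3}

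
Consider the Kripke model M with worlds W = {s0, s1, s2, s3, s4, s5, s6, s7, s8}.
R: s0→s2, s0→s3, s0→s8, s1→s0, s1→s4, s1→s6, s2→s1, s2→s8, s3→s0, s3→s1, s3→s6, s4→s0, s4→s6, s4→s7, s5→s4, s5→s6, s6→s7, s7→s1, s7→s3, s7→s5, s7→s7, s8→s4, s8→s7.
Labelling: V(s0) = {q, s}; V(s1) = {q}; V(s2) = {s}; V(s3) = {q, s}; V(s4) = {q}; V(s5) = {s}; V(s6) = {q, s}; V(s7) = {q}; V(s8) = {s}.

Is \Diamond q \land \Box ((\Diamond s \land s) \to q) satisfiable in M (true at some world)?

Yes

Let φ = \Diamond q \land \Box ((\Diamond s \land s) \to q). Evaluate φ at each world:
  s0 (successors {s2, s3, s8}): φ is false.
  s1 (successors {s0, s4, s6}): φ is true.
  s2 (successors {s1, s8}): φ is true.
  s3 (successors {s0, s1, s6}): φ is true.
  s4 (successors {s0, s6, s7}): φ is true.
  s5 (successors {s4, s6}): φ is true.
  s6 (successors {s7}): φ is true.
  s7 (successors {s1, s3, s5, s7}): φ is false.
  s8 (successors {s4, s7}): φ is true.
Detail at s1 (witness):
  At s1: \Diamond q is true, \Box ((\Diamond s \land s) \to q) is true, so \Diamond q \land \Box ((\Diamond s \land s) \to q) is true.
    At s1: \Diamond q requires q at some successor in {s0, s4, s6}.
      q holds at s0, so \Diamond q is true at s1.
    At s1: \Box ((\Diamond s \land s) \to q) requires (\Diamond s \land s) \to q at every successor {s0, s4, s6}.
      At s0: (\Diamond s \land s) \to q is true.
      At s4: (\Diamond s \land s) \to q is true.
      At s6: (\Diamond s \land s) \to q is true.
    So \Box ((\Diamond s \land s) \to q) is true at s1.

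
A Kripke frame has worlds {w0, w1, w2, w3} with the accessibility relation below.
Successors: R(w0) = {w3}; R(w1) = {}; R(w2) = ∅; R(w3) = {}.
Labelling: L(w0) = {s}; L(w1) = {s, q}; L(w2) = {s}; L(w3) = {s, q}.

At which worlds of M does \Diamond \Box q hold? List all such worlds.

w0

Let φ = \Diamond \Box q. Evaluate φ at each world:
  w0 (successors {w3}): φ is true.
  w1 (successors ∅): φ is false.
  w2 (successors ∅): φ is false.
  w3 (successors ∅): φ is false.
For instance, at w0:
  At w0: \Diamond \Box q requires \Box q at some successor in {w3}.
    \Box q holds at w3, so \Diamond \Box q is true at w0.
      At w3: no accessible worlds, so \Box q holds vacuously.
Satisfying worlds: {w0}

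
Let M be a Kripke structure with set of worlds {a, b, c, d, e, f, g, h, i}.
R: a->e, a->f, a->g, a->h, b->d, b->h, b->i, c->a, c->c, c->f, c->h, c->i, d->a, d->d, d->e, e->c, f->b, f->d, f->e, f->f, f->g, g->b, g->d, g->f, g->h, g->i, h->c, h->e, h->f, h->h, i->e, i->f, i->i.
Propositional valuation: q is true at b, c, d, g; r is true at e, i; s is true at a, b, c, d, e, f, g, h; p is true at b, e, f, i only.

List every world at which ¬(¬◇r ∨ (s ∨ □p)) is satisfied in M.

Let φ = ¬(¬◇r ∨ (s ∨ □p)). Evaluate φ at each world:
  a (successors {e, f, g, h}): φ is false.
  b (successors {d, h, i}): φ is false.
  c (successors {a, c, f, h, i}): φ is false.
  d (successors {a, d, e}): φ is false.
  e (successors {c}): φ is false.
  f (successors {b, d, e, f, g}): φ is false.
  g (successors {b, d, f, h, i}): φ is false.
  h (successors {c, e, f, h}): φ is false.
  i (successors {e, f, i}): φ is false.
For instance, at h:
  At h: ¬◇r ∨ (s ∨ □p) is true, so ¬(¬◇r ∨ (s ∨ □p)) is false.
    At h: ¬◇r is false, s ∨ □p is true, so ¬◇r ∨ (s ∨ □p) is true.
      At h: ◇r is true, so ¬◇r is false.
      At h: s is true, □p is false, so s ∨ □p is true.
Satisfying worlds: none.

none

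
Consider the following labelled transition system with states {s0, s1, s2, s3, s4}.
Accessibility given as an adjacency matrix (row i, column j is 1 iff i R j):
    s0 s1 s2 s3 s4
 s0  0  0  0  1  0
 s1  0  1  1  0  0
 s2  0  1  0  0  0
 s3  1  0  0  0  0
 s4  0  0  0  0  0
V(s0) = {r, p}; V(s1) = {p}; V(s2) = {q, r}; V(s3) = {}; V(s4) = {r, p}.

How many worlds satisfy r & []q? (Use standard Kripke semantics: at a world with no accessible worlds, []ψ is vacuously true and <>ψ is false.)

Let φ = r & []q. Evaluate φ at each world:
  s0 (successors {s3}): φ is false.
  s1 (successors {s1, s2}): φ is false.
  s2 (successors {s1}): φ is false.
  s3 (successors {s0}): φ is false.
  s4 (successors ∅): φ is true.
For instance, at s2:
  At s2: r is true, []q is false, so r & []q is false.
    At s2: []q requires q at every successor {s1}.
      q fails at s1, so []q is false at s2.
Satisfying worlds: {s4}

1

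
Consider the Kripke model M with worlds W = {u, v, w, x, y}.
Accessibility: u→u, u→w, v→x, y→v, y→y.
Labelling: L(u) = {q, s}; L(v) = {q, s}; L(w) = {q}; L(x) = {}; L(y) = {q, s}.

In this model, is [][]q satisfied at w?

At w: no accessible worlds, so [][]q holds vacuously.

Yes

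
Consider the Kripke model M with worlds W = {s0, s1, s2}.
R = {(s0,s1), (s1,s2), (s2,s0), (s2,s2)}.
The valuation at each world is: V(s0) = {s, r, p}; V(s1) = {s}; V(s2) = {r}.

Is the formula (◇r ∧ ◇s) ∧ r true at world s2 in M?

Yes

At s2: ◇r ∧ ◇s is true, r is true, so (◇r ∧ ◇s) ∧ r is true.
  At s2: ◇r is true, ◇s is true, so ◇r ∧ ◇s is true.
    At s2: ◇r requires r at some successor in {s0, s2}.
      r holds at s0, so ◇r is true at s2.
    At s2: ◇s requires s at some successor in {s0, s2}.
      s holds at s0, so ◇s is true at s2.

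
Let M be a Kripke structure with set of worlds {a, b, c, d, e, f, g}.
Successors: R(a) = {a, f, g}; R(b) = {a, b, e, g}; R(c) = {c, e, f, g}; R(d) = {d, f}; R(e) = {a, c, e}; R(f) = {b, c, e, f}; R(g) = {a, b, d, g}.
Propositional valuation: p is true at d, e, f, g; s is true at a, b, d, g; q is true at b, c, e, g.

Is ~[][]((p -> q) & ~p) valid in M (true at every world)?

Let φ = ~[][]((p -> q) & ~p). Evaluate φ at each world:
  a (successors {a, f, g}): φ is true.
  b (successors {a, b, e, g}): φ is true.
  c (successors {c, e, f, g}): φ is true.
  d (successors {d, f}): φ is true.
  e (successors {a, c, e}): φ is true.
  f (successors {b, c, e, f}): φ is true.
  g (successors {a, b, d, g}): φ is true.
For instance, at e:
  At e: [][]((p -> q) & ~p) is false, so ~[][]((p -> q) & ~p) is true.
    At e: [][]((p -> q) & ~p) requires []((p -> q) & ~p) at every successor {a, c, e}.
      []((p -> q) & ~p) fails at a, so [][]((p -> q) & ~p) is false at e.

Yes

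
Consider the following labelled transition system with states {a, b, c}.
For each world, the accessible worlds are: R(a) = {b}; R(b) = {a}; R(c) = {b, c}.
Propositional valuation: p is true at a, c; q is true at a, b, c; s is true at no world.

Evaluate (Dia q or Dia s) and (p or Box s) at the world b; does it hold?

No

At b: Dia q or Dia s is true, p or Box s is false, so (Dia q or Dia s) and (p or Box s) is false.
  At b: Dia q is true, Dia s is false, so Dia q or Dia s is true.
    At b: Dia q requires q at some successor in {a}.
      q holds at a, so Dia q is true at b.
    At b: Dia s requires s at some successor in {a}.
      At a: s is false.
    So Dia s is false at b.
  At b: p is false, Box s is false, so p or Box s is false.
    At b: Box s requires s at every successor {a}.
      s fails at a, so Box s is false at b.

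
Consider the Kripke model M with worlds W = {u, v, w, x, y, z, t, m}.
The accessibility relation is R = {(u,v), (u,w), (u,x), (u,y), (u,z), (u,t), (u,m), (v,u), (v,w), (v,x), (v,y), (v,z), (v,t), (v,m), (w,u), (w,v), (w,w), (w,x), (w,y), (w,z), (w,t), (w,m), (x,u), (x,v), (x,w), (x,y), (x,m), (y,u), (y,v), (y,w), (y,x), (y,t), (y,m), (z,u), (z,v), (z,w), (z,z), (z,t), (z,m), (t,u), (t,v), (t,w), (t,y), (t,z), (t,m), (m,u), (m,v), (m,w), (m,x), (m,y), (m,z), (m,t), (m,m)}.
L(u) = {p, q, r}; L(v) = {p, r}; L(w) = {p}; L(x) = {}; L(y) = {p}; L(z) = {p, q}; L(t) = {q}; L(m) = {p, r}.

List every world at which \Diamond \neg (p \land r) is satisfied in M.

Let φ = \Diamond \neg (p \land r). Evaluate φ at each world:
  u (successors {v, w, x, y, z, t, m}): φ is true.
  v (successors {u, w, x, y, z, t, m}): φ is true.
  w (successors {u, v, w, x, y, z, t, m}): φ is true.
  x (successors {u, v, w, y, m}): φ is true.
  y (successors {u, v, w, x, t, m}): φ is true.
  z (successors {u, v, w, z, t, m}): φ is true.
  t (successors {u, v, w, y, z, m}): φ is true.
  m (successors {u, v, w, x, y, z, t, m}): φ is true.
For instance, at u:
  At u: \Diamond \neg (p \land r) requires \neg (p \land r) at some successor in {v, w, x, y, z, t, m}.
    \neg (p \land r) holds at w, so \Diamond \neg (p \land r) is true at u.
Satisfying worlds: {u, v, w, x, y, z, t, m}

u, v, w, x, y, z, t, m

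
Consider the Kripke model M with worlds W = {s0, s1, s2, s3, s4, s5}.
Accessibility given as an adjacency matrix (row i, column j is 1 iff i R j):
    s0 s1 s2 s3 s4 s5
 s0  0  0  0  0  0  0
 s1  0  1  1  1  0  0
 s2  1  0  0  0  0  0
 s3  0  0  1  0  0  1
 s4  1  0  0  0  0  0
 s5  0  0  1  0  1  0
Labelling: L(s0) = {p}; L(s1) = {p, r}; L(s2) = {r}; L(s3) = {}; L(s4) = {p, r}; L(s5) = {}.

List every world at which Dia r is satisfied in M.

s1, s3, s5

Let φ = Dia r. Evaluate φ at each world:
  s0 (successors ∅): φ is false.
  s1 (successors {s1, s2, s3}): φ is true.
  s2 (successors {s0}): φ is false.
  s3 (successors {s2, s5}): φ is true.
  s4 (successors {s0}): φ is false.
  s5 (successors {s2, s4}): φ is true.
For instance, at s3:
  At s3: Dia r requires r at some successor in {s2, s5}.
    r holds at s2, so Dia r is true at s3.
Satisfying worlds: {s1, s3, s5}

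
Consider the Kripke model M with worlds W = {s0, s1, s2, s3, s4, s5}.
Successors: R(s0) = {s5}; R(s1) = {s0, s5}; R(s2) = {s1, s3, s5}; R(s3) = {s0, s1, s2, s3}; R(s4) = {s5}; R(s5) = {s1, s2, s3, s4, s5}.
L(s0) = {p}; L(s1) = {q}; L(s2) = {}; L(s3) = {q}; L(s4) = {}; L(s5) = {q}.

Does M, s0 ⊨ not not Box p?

No

At s0: not Box p is true, so not not Box p is false.
  At s0: Box p is false, so not Box p is true.
    At s0: Box p requires p at every successor {s5}.
      p fails at s5, so Box p is false at s0.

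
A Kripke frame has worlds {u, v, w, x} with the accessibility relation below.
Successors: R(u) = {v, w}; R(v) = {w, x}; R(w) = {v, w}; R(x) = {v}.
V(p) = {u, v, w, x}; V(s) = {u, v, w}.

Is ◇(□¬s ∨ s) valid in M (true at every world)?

Yes

Recall that □ψ holds at a world iff ψ holds at every accessible world, and ◇ψ holds iff ψ holds at some accessible world.
Let φ = ◇(□¬s ∨ s). Evaluate φ at each world:
  u (successors {v, w}): φ is true.
  v (successors {w, x}): φ is true.
  w (successors {v, w}): φ is true.
  x (successors {v}): φ is true.
For instance, at v:
  At v: ◇(□¬s ∨ s) requires □¬s ∨ s at some successor in {w, x}.
    □¬s ∨ s holds at w, so ◇(□¬s ∨ s) is true at v.
      At w: □¬s is false, s is true, so □¬s ∨ s is true.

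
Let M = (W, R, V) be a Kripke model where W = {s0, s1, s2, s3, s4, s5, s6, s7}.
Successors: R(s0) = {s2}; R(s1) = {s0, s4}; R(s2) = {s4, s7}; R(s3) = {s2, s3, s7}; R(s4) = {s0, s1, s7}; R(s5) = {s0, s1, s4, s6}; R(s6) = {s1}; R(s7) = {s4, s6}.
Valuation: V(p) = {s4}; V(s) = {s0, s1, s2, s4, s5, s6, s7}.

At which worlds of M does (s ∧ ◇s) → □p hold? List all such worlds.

s3

Recall that □ψ holds at a world iff ψ holds at every accessible world, and ◇ψ holds iff ψ holds at some accessible world.
Let φ = (s ∧ ◇s) → □p. Evaluate φ at each world:
  s0 (successors {s2}): φ is false.
  s1 (successors {s0, s4}): φ is false.
  s2 (successors {s4, s7}): φ is false.
  s3 (successors {s2, s3, s7}): φ is true.
  s4 (successors {s0, s1, s7}): φ is false.
  s5 (successors {s0, s1, s4, s6}): φ is false.
  s6 (successors {s1}): φ is false.
  s7 (successors {s4, s6}): φ is false.
For instance, at s0:
  At s0: s ∧ ◇s is true, □p is false, so (s ∧ ◇s) → □p is false.
    At s0: s is true, ◇s is true, so s ∧ ◇s is true.
      At s0: ◇s requires s at some successor in {s2}.
        s holds at s2, so ◇s is true at s0.
    At s0: □p requires p at every successor {s2}.
      p fails at s2, so □p is false at s0.
Satisfying worlds: {s3}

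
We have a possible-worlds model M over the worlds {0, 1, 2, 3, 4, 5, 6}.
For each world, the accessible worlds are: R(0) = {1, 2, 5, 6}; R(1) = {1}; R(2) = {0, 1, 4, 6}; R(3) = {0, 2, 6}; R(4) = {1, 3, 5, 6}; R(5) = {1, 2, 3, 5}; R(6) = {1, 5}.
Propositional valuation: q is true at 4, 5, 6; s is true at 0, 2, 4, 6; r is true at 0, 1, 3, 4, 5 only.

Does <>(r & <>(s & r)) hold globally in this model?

No

Let φ = <>(r & <>(s & r)). Evaluate φ at each world:
  0 (successors {1, 2, 5, 6}): φ is false.
  1 (successors {1}): φ is false.
  2 (successors {0, 1, 4, 6}): φ is false.
  3 (successors {0, 2, 6}): φ is false.
  4 (successors {1, 3, 5, 6}): φ is true.
  5 (successors {1, 2, 3, 5}): φ is true.
  6 (successors {1, 5}): φ is false.
Detail at 0 (counterexample):
  At 0: <>(r & <>(s & r)) requires r & <>(s & r) at some successor in {1, 2, 5, 6}.
    At 1: r & <>(s & r) is false.
    At 2: r & <>(s & r) is false.
    At 5: r & <>(s & r) is false.
    At 6: r & <>(s & r) is false.
  So <>(r & <>(s & r)) is false at 0.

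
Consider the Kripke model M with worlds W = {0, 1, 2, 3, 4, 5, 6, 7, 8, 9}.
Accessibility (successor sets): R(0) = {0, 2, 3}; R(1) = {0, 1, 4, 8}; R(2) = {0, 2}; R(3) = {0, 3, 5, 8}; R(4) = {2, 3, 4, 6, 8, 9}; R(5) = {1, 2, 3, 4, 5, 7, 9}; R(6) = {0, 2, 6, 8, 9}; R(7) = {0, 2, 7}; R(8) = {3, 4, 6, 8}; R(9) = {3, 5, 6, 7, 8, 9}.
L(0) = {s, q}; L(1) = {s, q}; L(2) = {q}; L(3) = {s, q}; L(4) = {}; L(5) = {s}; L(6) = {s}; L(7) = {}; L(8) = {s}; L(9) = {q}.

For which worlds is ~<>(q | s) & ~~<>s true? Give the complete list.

none

Recall that <>ψ holds at a world iff ψ holds at some accessible world.
Let φ = ~<>(q | s) & ~~<>s. Evaluate φ at each world:
  0 (successors {0, 2, 3}): φ is false.
  1 (successors {0, 1, 4, 8}): φ is false.
  2 (successors {0, 2}): φ is false.
  3 (successors {0, 3, 5, 8}): φ is false.
  4 (successors {2, 3, 4, 6, 8, 9}): φ is false.
  5 (successors {1, 2, 3, 4, 5, 7, 9}): φ is false.
  6 (successors {0, 2, 6, 8, 9}): φ is false.
  7 (successors {0, 2, 7}): φ is false.
  8 (successors {3, 4, 6, 8}): φ is false.
  9 (successors {3, 5, 6, 7, 8, 9}): φ is false.
For instance, at 3:
  At 3: ~<>(q | s) is false, ~~<>s is true, so ~<>(q | s) & ~~<>s is false.
    At 3: <>(q | s) is true, so ~<>(q | s) is false.
      At 3: <>(q | s) requires q | s at some successor in {0, 3, 5, 8}.
        q | s holds at 0, so <>(q | s) is true at 3.
    At 3: ~<>s is false, so ~~<>s is true.
      At 3: <>s is true, so ~<>s is false.
Satisfying worlds: none.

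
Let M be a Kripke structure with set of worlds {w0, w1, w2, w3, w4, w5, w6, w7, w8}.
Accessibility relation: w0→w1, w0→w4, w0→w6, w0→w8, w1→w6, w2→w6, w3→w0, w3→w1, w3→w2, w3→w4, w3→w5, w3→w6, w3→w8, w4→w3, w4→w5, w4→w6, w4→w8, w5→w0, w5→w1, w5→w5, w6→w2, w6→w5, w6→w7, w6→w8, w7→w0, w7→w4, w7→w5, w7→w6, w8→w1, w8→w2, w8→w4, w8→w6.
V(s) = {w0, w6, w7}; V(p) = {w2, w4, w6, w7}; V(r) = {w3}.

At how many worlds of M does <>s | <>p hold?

9

Let φ = <>s | <>p. Evaluate φ at each world:
  w0 (successors {w1, w4, w6, w8}): φ is true.
  w1 (successors {w6}): φ is true.
  w2 (successors {w6}): φ is true.
  w3 (successors {w0, w1, w2, w4, w5, w6, w8}): φ is true.
  w4 (successors {w3, w5, w6, w8}): φ is true.
  w5 (successors {w0, w1, w5}): φ is true.
  w6 (successors {w2, w5, w7, w8}): φ is true.
  w7 (successors {w0, w4, w5, w6}): φ is true.
  w8 (successors {w1, w2, w4, w6}): φ is true.
For instance, at w8:
  At w8: <>s is true, <>p is true, so <>s | <>p is true.
    At w8: <>s requires s at some successor in {w1, w2, w4, w6}.
      s holds at w6, so <>s is true at w8.
    At w8: <>p requires p at some successor in {w1, w2, w4, w6}.
      p holds at w2, so <>p is true at w8.
Satisfying worlds: {w0, w1, w2, w3, w4, w5, w6, w7, w8}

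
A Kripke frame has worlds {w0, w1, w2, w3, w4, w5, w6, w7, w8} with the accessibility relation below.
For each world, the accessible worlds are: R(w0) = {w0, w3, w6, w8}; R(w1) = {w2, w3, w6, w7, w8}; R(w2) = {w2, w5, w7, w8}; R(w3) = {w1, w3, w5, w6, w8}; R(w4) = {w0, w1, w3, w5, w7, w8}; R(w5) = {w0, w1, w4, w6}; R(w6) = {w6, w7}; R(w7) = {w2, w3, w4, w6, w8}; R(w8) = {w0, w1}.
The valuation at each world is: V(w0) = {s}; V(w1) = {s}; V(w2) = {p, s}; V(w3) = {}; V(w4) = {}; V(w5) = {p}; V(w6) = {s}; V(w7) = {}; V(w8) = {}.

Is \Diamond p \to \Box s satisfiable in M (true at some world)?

Yes

Let φ = \Diamond p \to \Box s. Evaluate φ at each world:
  w0 (successors {w0, w3, w6, w8}): φ is true.
  w1 (successors {w2, w3, w6, w7, w8}): φ is false.
  w2 (successors {w2, w5, w7, w8}): φ is false.
  w3 (successors {w1, w3, w5, w6, w8}): φ is false.
  w4 (successors {w0, w1, w3, w5, w7, w8}): φ is false.
  w5 (successors {w0, w1, w4, w6}): φ is true.
  w6 (successors {w6, w7}): φ is true.
  w7 (successors {w2, w3, w4, w6, w8}): φ is false.
  w8 (successors {w0, w1}): φ is true.
Detail at w0 (witness):
  At w0: \Diamond p is false, \Box s is false, so \Diamond p \to \Box s is true.
    At w0: \Diamond p requires p at some successor in {w0, w3, w6, w8}.
      At w0: p is false.
      At w3: p is false.
      At w6: p is false.
      At w8: p is false.
    So \Diamond p is false at w0.
    At w0: \Box s requires s at every successor {w0, w3, w6, w8}.
      s fails at w3, so \Box s is false at w0.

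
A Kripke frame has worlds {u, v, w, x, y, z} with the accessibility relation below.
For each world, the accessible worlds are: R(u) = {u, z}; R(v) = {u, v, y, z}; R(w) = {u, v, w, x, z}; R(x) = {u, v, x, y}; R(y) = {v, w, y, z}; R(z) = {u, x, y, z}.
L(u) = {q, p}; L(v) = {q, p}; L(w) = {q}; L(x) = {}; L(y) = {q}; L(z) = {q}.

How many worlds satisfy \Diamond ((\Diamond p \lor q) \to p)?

6

Let φ = \Diamond ((\Diamond p \lor q) \to p). Evaluate φ at each world:
  u (successors {u, z}): φ is true.
  v (successors {u, v, y, z}): φ is true.
  w (successors {u, v, w, x, z}): φ is true.
  x (successors {u, v, x, y}): φ is true.
  y (successors {v, w, y, z}): φ is true.
  z (successors {u, x, y, z}): φ is true.
For instance, at x:
  At x: \Diamond ((\Diamond p \lor q) \to p) requires (\Diamond p \lor q) \to p at some successor in {u, v, x, y}.
    (\Diamond p \lor q) \to p holds at u, so \Diamond ((\Diamond p \lor q) \to p) is true at x.
      At u: \Diamond p \lor q is true, p is true, so (\Diamond p \lor q) \to p is true.
Satisfying worlds: {u, v, w, x, y, z}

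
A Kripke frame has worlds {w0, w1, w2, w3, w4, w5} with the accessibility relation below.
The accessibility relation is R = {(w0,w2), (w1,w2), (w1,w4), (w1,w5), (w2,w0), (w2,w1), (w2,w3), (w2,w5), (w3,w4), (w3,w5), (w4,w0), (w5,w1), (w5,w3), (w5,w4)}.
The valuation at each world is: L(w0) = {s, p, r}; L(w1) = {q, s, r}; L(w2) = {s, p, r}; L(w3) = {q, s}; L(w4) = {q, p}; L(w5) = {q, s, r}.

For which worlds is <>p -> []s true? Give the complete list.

Let φ = <>p -> []s. Evaluate φ at each world:
  w0 (successors {w2}): φ is true.
  w1 (successors {w2, w4, w5}): φ is false.
  w2 (successors {w0, w1, w3, w5}): φ is true.
  w3 (successors {w4, w5}): φ is false.
  w4 (successors {w0}): φ is true.
  w5 (successors {w1, w3, w4}): φ is false.
For instance, at w0:
  At w0: <>p is true, []s is true, so <>p -> []s is true.
    At w0: <>p requires p at some successor in {w2}.
      p holds at w2, so <>p is true at w0.
    At w0: []s requires s at every successor {w2}.
      At w2: s is true.
    So []s is true at w0.
Satisfying worlds: {w0, w2, w4}

w0, w2, w4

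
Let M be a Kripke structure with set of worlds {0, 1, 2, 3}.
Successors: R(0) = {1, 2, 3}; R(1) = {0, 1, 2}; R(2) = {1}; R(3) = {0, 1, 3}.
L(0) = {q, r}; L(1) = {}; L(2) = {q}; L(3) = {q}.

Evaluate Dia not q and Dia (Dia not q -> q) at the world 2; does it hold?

No

At 2: Dia not q is true, Dia (Dia not q -> q) is false, so Dia not q and Dia (Dia not q -> q) is false.
  At 2: Dia not q requires not q at some successor in {1}.
    not q holds at 1, so Dia not q is true at 2.
  At 2: Dia (Dia not q -> q) requires Dia not q -> q at some successor in {1}.
    At 1: Dia not q -> q is false.
  So Dia (Dia not q -> q) is false at 2.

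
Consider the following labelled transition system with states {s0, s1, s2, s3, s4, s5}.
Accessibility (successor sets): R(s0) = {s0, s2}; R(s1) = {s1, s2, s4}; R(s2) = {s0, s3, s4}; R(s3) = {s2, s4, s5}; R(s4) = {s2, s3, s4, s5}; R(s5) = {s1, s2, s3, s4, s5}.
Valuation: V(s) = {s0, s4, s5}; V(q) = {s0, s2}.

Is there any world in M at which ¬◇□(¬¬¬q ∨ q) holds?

No

Let φ = ¬◇□(¬¬¬q ∨ q). Evaluate φ at each world:
  s0 (successors {s0, s2}): φ is false.
  s1 (successors {s1, s2, s4}): φ is false.
  s2 (successors {s0, s3, s4}): φ is false.
  s3 (successors {s2, s4, s5}): φ is false.
  s4 (successors {s2, s3, s4, s5}): φ is false.
  s5 (successors {s1, s2, s3, s4, s5}): φ is false.
For instance, at s0:
  At s0: ◇□(¬¬¬q ∨ q) is true, so ¬◇□(¬¬¬q ∨ q) is false.
    At s0: ◇□(¬¬¬q ∨ q) requires □(¬¬¬q ∨ q) at some successor in {s0, s2}.
      □(¬¬¬q ∨ q) holds at s0, so ◇□(¬¬¬q ∨ q) is true at s0.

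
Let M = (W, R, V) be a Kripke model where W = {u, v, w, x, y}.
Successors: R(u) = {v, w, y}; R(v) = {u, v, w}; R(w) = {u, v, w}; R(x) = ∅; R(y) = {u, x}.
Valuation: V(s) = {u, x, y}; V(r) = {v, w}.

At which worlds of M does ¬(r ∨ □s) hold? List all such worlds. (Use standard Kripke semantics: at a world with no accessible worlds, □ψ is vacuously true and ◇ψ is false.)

u

Let φ = ¬(r ∨ □s). Evaluate φ at each world:
  u (successors {v, w, y}): φ is true.
  v (successors {u, v, w}): φ is false.
  w (successors {u, v, w}): φ is false.
  x (successors ∅): φ is false.
  y (successors {u, x}): φ is false.
For instance, at u:
  At u: r ∨ □s is false, so ¬(r ∨ □s) is true.
    At u: r is false, □s is false, so r ∨ □s is false.
      At u: □s requires s at every successor {v, w, y}.
        s fails at v, so □s is false at u.
Satisfying worlds: {u}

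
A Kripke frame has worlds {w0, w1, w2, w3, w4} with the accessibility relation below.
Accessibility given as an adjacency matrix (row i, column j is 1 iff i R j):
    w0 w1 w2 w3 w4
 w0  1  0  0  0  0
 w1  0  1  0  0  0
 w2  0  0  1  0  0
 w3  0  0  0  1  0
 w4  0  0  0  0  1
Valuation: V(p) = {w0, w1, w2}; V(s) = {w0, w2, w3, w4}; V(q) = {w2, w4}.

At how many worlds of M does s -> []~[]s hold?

1

Let φ = s -> []~[]s. Evaluate φ at each world:
  w0 (successors {w0}): φ is false.
  w1 (successors {w1}): φ is true.
  w2 (successors {w2}): φ is false.
  w3 (successors {w3}): φ is false.
  w4 (successors {w4}): φ is false.
For instance, at w0:
  At w0: s is true, []~[]s is false, so s -> []~[]s is false.
    At w0: []~[]s requires ~[]s at every successor {w0}.
      ~[]s fails at w0, so []~[]s is false at w0.
Satisfying worlds: {w1}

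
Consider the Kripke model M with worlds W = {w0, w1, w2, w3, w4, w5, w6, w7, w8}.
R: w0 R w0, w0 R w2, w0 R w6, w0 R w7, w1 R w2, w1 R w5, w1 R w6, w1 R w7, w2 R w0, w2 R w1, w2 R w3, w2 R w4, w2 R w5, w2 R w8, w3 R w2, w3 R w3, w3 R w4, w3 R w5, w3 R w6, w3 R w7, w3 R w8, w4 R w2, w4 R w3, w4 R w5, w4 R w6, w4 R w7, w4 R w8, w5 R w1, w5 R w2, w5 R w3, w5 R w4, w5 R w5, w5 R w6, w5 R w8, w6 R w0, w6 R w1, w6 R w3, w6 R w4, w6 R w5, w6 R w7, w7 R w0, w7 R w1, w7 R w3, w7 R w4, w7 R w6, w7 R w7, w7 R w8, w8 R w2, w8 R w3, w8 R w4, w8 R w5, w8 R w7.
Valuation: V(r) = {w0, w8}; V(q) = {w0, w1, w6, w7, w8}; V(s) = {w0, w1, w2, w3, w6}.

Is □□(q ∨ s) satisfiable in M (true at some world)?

No

Recall that □ψ holds at a world iff ψ holds at every accessible world, and ◇ψ holds iff ψ holds at some accessible world.
Let φ = □□(q ∨ s). Evaluate φ at each world:
  w0 (successors {w0, w2, w6, w7}): φ is false.
  w1 (successors {w2, w5, w6, w7}): φ is false.
  w2 (successors {w0, w1, w3, w4, w5, w8}): φ is false.
  w3 (successors {w2, w3, w4, w5, w6, w7, w8}): φ is false.
  w4 (successors {w2, w3, w5, w6, w7, w8}): φ is false.
  w5 (successors {w1, w2, w3, w4, w5, w6, w8}): φ is false.
  w6 (successors {w0, w1, w3, w4, w5, w7}): φ is false.
  w7 (successors {w0, w1, w3, w4, w6, w7, w8}): φ is false.
  w8 (successors {w2, w3, w4, w5, w7}): φ is false.
For instance, at w8:
  At w8: □□(q ∨ s) requires □(q ∨ s) at every successor {w2, w3, w4, w5, w7}.
    □(q ∨ s) fails at w2, so □□(q ∨ s) is false at w8.
      At w2: □(q ∨ s) requires q ∨ s at every successor {w0, w1, w3, w4, w5, w8}.
        q ∨ s fails at w4, so □(q ∨ s) is false at w2.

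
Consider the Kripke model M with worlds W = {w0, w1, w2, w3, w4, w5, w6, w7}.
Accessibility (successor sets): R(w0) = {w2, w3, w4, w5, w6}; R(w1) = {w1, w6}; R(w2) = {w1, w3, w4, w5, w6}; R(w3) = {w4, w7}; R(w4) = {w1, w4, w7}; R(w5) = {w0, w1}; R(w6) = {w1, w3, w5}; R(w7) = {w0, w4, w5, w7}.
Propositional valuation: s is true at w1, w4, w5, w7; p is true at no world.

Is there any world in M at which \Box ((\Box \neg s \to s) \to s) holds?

Recall that \Box ψ holds at a world iff ψ holds at every accessible world, and \Diamond ψ holds iff ψ holds at some accessible world.
Let φ = \Box ((\Box \neg s \to s) \to s). Evaluate φ at each world:
  w0 (successors {w2, w3, w4, w5, w6}): φ is false.
  w1 (successors {w1, w6}): φ is false.
  w2 (successors {w1, w3, w4, w5, w6}): φ is false.
  w3 (successors {w4, w7}): φ is true.
  w4 (successors {w1, w4, w7}): φ is true.
  w5 (successors {w0, w1}): φ is false.
  w6 (successors {w1, w3, w5}): φ is false.
  w7 (successors {w0, w4, w5, w7}): φ is false.
Detail at w3 (witness):
  At w3: \Box ((\Box \neg s \to s) \to s) requires (\Box \neg s \to s) \to s at every successor {w4, w7}.
      At w4: \Box \neg s \to s is true, s is true, so (\Box \neg s \to s) \to s is true.
      At w7: \Box \neg s \to s is true, s is true, so (\Box \neg s \to s) \to s is true.
  So \Box ((\Box \neg s \to s) \to s) is true at w3.

Yes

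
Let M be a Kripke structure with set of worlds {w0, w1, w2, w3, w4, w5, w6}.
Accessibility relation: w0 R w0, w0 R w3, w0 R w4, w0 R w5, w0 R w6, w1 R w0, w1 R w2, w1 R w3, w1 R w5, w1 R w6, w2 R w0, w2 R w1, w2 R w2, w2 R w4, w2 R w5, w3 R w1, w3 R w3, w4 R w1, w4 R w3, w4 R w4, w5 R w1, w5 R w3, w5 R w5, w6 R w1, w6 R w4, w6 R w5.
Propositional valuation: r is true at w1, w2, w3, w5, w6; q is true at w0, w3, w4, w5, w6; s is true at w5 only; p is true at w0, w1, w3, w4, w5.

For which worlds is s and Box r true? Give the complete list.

Let φ = s and Box r. Evaluate φ at each world:
  w0 (successors {w0, w3, w4, w5, w6}): φ is false.
  w1 (successors {w0, w2, w3, w5, w6}): φ is false.
  w2 (successors {w0, w1, w2, w4, w5}): φ is false.
  w3 (successors {w1, w3}): φ is false.
  w4 (successors {w1, w3, w4}): φ is false.
  w5 (successors {w1, w3, w5}): φ is true.
  w6 (successors {w1, w4, w5}): φ is false.
For instance, at w6:
  At w6: s is false, Box r is false, so s and Box r is false.
    At w6: Box r requires r at every successor {w1, w4, w5}.
      r fails at w4, so Box r is false at w6.
Satisfying worlds: {w5}

w5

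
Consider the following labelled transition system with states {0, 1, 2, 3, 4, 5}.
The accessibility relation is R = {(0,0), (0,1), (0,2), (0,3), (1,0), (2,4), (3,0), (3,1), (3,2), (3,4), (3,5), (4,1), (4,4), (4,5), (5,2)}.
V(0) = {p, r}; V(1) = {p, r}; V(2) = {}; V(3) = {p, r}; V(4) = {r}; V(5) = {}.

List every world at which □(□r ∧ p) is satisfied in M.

none

Let φ = □(□r ∧ p). Evaluate φ at each world:
  0 (successors {0, 1, 2, 3}): φ is false.
  1 (successors {0}): φ is false.
  2 (successors {4}): φ is false.
  3 (successors {0, 1, 2, 4, 5}): φ is false.
  4 (successors {1, 4, 5}): φ is false.
  5 (successors {2}): φ is false.
For instance, at 2:
  At 2: □(□r ∧ p) requires □r ∧ p at every successor {4}.
    □r ∧ p fails at 4, so □(□r ∧ p) is false at 2.
      At 4: □r is false, p is false, so □r ∧ p is false.
Satisfying worlds: none.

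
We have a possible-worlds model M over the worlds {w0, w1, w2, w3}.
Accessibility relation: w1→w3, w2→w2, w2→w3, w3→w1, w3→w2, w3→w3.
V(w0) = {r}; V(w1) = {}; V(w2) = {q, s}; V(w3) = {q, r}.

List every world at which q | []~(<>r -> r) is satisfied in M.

w0, w2, w3

Recall that []ψ holds at a world iff ψ holds at every accessible world, and <>ψ holds iff ψ holds at some accessible world.
Let φ = q | []~(<>r -> r). Evaluate φ at each world:
  w0 (successors ∅): φ is true.
  w1 (successors {w3}): φ is false.
  w2 (successors {w2, w3}): φ is true.
  w3 (successors {w1, w2, w3}): φ is true.
For instance, at w2:
  At w2: q is true, []~(<>r -> r) is false, so q | []~(<>r -> r) is true.
    At w2: []~(<>r -> r) requires ~(<>r -> r) at every successor {w2, w3}.
      ~(<>r -> r) fails at w3, so []~(<>r -> r) is false at w2.
Satisfying worlds: {w0, w2, w3}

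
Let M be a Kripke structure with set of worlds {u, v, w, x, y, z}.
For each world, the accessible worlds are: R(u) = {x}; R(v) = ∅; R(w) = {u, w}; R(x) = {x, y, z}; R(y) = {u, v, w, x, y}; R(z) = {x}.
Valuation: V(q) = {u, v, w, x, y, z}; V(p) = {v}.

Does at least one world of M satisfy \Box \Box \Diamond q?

Let φ = \Box \Box \Diamond q. Evaluate φ at each world:
  u (successors {x}): φ is true.
  v (successors ∅): φ is true.
  w (successors {u, w}): φ is true.
  x (successors {x, y, z}): φ is false.
  y (successors {u, v, w, x, y}): φ is false.
  z (successors {x}): φ is true.
Detail at u (witness):
  At u: \Box \Box \Diamond q requires \Box \Diamond q at every successor {x}.
      At x: \Box \Diamond q requires \Diamond q at every successor {x, y, z}.
        At x: \Diamond q is true.
        At y: \Diamond q is true.
        At z: \Diamond q is true.
      So \Box \Diamond q is true at x.
  So \Box \Box \Diamond q is true at u.

Yes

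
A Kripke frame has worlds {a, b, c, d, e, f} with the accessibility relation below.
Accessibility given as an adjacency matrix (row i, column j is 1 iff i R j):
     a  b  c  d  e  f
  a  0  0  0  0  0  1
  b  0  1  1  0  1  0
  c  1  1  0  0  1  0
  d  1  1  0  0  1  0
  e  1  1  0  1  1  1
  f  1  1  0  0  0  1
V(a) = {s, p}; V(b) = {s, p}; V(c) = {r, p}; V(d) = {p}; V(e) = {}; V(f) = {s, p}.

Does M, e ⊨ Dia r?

No

Recall that Dia ψ holds at a world iff ψ holds at some accessible world.
At e: Dia r requires r at some successor in {a, b, d, e, f}.
  At a: r is false.
  At b: r is false.
  At d: r is false.
  At e: r is false.
  At f: r is false.
So Dia r is false at e.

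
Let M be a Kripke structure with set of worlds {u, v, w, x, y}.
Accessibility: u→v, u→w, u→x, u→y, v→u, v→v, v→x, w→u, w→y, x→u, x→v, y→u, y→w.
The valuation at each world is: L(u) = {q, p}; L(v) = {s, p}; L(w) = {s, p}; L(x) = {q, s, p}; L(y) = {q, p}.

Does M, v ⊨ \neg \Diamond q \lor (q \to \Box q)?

Yes

Recall that \Box ψ holds at a world iff ψ holds at every accessible world, and \Diamond ψ holds iff ψ holds at some accessible world.
At v: \neg \Diamond q is false, q \to \Box q is true, so \neg \Diamond q \lor (q \to \Box q) is true.
  At v: \Diamond q is true, so \neg \Diamond q is false.
    At v: \Diamond q requires q at some successor in {u, v, x}.
      q holds at u, so \Diamond q is true at v.
  At v: q is false, \Box q is false, so q \to \Box q is true.
    At v: \Box q requires q at every successor {u, v, x}.
      q fails at v, so \Box q is false at v.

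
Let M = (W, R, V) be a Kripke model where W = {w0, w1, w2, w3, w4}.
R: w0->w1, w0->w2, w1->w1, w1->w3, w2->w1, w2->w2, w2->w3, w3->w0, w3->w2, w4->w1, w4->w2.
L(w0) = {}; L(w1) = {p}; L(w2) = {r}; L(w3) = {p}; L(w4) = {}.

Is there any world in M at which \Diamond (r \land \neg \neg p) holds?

No

Recall that \Diamond ψ holds at a world iff ψ holds at some accessible world.
Let φ = \Diamond (r \land \neg \neg p). Evaluate φ at each world:
  w0 (successors {w1, w2}): φ is false.
  w1 (successors {w1, w3}): φ is false.
  w2 (successors {w1, w2, w3}): φ is false.
  w3 (successors {w0, w2}): φ is false.
  w4 (successors {w1, w2}): φ is false.
For instance, at w3:
  At w3: \Diamond (r \land \neg \neg p) requires r \land \neg \neg p at some successor in {w0, w2}.
    At w0: r \land \neg \neg p is false.
    At w2: r \land \neg \neg p is false.
  So \Diamond (r \land \neg \neg p) is false at w3.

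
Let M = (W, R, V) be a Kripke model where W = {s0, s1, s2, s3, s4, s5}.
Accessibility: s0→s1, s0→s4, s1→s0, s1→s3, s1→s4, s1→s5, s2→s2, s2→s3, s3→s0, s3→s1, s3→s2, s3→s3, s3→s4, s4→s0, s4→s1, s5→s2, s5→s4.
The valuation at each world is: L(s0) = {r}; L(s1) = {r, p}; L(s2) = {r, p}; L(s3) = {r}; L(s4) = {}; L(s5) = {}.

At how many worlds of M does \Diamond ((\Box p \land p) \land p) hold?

0

Recall that \Box ψ holds at a world iff ψ holds at every accessible world, and \Diamond ψ holds iff ψ holds at some accessible world.
Let φ = \Diamond ((\Box p \land p) \land p). Evaluate φ at each world:
  s0 (successors {s1, s4}): φ is false.
  s1 (successors {s0, s3, s4, s5}): φ is false.
  s2 (successors {s2, s3}): φ is false.
  s3 (successors {s0, s1, s2, s3, s4}): φ is false.
  s4 (successors {s0, s1}): φ is false.
  s5 (successors {s2, s4}): φ is false.
For instance, at s0:
  At s0: \Diamond ((\Box p \land p) \land p) requires (\Box p \land p) \land p at some successor in {s1, s4}.
    At s1: (\Box p \land p) \land p is false.
    At s4: (\Box p \land p) \land p is false.
  So \Diamond ((\Box p \land p) \land p) is false at s0.
Satisfying worlds: none.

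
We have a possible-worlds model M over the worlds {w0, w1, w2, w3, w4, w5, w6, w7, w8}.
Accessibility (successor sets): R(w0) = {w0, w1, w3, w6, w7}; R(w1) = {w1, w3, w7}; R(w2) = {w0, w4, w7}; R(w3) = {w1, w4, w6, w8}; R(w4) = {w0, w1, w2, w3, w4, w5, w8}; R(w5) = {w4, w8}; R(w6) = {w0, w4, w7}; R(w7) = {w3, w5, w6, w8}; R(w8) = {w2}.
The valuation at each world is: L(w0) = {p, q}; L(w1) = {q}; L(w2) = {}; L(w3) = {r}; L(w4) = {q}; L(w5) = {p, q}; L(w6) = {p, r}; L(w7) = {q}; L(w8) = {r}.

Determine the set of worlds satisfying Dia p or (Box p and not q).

Recall that Box ψ holds at a world iff ψ holds at every accessible world, and Dia ψ holds iff ψ holds at some accessible world.
Let φ = Dia p or (Box p and not q). Evaluate φ at each world:
  w0 (successors {w0, w1, w3, w6, w7}): φ is true.
  w1 (successors {w1, w3, w7}): φ is false.
  w2 (successors {w0, w4, w7}): φ is true.
  w3 (successors {w1, w4, w6, w8}): φ is true.
  w4 (successors {w0, w1, w2, w3, w4, w5, w8}): φ is true.
  w5 (successors {w4, w8}): φ is false.
  w6 (successors {w0, w4, w7}): φ is true.
  w7 (successors {w3, w5, w6, w8}): φ is true.
  w8 (successors {w2}): φ is false.
For instance, at w7:
  At w7: Dia p is true, Box p and not q is false, so Dia p or (Box p and not q) is true.
    At w7: Dia p requires p at some successor in {w3, w5, w6, w8}.
      p holds at w5, so Dia p is true at w7.
    At w7: Box p is false, not q is false, so Box p and not q is false.
      At w7: Box p requires p at every successor {w3, w5, w6, w8}.
        p fails at w3, so Box p is false at w7.
Satisfying worlds: {w0, w2, w3, w4, w6, w7}

w0, w2, w3, w4, w6, w7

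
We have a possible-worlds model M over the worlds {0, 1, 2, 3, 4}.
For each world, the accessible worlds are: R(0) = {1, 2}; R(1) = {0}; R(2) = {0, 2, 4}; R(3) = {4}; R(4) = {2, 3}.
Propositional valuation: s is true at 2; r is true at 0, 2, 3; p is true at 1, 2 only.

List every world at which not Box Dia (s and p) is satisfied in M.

Recall that Box ψ holds at a world iff ψ holds at every accessible world, and Dia ψ holds iff ψ holds at some accessible world.
Let φ = not Box Dia (s and p). Evaluate φ at each world:
  0 (successors {1, 2}): φ is true.
  1 (successors {0}): φ is false.
  2 (successors {0, 2, 4}): φ is false.
  3 (successors {4}): φ is false.
  4 (successors {2, 3}): φ is true.
For instance, at 4:
  At 4: Box Dia (s and p) is false, so not Box Dia (s and p) is true.
    At 4: Box Dia (s and p) requires Dia (s and p) at every successor {2, 3}.
      Dia (s and p) fails at 3, so Box Dia (s and p) is false at 4.
Satisfying worlds: {0, 4}

0, 4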